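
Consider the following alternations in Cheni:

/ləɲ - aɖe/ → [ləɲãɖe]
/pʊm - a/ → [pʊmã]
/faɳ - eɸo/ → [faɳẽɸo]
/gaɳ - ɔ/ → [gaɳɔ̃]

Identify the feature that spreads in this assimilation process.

The vowel /a/ surfaces as nasalised [ã] next to the preceding nasal /ɲ/ — it has acquired the [+nasal] feature of its neighbour.
Likewise in the remaining data: /a/ → [ã] after /m/; /e/ → [ẽ] after /ɳ/; /ɔ/ → [ɔ̃] after /ɳ/ — each time a vowel is nasalised next to a preceding nasal.

nasality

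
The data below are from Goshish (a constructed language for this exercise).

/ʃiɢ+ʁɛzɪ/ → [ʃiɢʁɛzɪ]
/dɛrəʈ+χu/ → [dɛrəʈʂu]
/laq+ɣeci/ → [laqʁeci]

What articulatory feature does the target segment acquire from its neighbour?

place

Comparing underlying and surface forms, /χ/ → [ʂ] is the alternation; the neighbouring /ʈ/ is constant.
The change uvular → retroflex matches the place of the preceding /ʈ/, identifying this as place assimilation.
The same holds elsewhere in the data: /ɣ/ → [ʁ] after /q/ (velar → uvular, matching uvular) — only place changes, and always toward the preceding segment.
No alternation appears in [ʃiɢʁɛzɪ]: there the adjacent consonants already agree in place (/ʁ/ and /ɢ/ are both uvular), so this form is consistent with the same rule.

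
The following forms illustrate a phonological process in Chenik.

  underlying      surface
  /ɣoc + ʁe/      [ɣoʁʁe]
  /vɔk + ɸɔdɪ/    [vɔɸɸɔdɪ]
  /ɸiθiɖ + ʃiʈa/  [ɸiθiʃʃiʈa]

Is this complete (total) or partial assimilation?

total assimilation

Comparing underlying and surface forms, /c/ → [ʁ] is the alternation; the neighbouring /ʁ/ is constant.
The output [ʁ] is identical to the trigger /ʁ/ — every feature (place, manner, voicing) has been copied — so this is total assimilation.
The other forms behave the same way: /k/ → [ɸ] before /ɸ/; /ɖ/ → [ʃ] before /ʃ/ — in each case the output is a copy of the following consonant.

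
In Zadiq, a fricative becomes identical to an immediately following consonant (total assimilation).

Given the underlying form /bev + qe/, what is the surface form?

[beqqe]

/v/ is the segment targeted by the rule; it sits immediately before /q/, so it assimilates completely and surfaces as [q].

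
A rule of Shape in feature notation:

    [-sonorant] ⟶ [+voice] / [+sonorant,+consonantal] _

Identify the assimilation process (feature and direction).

progressive voicing assimilation

The target ([-sonorant], obstruents) acquires [+voice] next to a sonorant consonant ([+sonorant,+consonantal]) — it takes on the voicing of its neighbour, so the feature that spreads is voicing.
The conditioning segment sits to the left of the focus bar, meaning the trigger precedes the segment that changes — progressive assimilation.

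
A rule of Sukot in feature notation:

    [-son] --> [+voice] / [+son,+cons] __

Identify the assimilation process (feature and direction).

The target ([-son], obstruents) acquires [+voice] next to a sonorant consonant ([+son,+cons]) — it takes on the voicing of its neighbour, so the feature that spreads is voicing.
Since the environment is written before the underscore, the trigger precedes the target; the direction is progressive.

progressive voicing assimilation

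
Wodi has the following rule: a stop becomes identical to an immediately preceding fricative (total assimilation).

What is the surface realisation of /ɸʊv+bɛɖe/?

/b/ is the segment targeted by the rule; it sits immediately after /v/, so it assimilates completely and surfaces as [v].

[ɸʊvvɛɖe]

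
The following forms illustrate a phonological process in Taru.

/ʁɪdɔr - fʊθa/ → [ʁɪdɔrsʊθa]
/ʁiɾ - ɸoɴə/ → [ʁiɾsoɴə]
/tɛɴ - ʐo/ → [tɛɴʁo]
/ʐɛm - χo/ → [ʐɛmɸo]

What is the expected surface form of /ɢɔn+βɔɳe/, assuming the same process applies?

The data show progressive place assimilation: /f/ → [s] after /r/; /ɸ/ → [s] after /ɾ/; /ʐ/ → [ʁ] after /ɴ/; /χ/ → [ɸ] after /m/. In each pair only place changes, matching the preceding consonant, while manner and voice stay constant.
The rule targets /β/ (voiced bilabial fricative), which sits after the trigger /n/ (alveolar).
The voiced alveolar fricative is [z], so /β/ → [z].

[ɢɔnzɔɳe]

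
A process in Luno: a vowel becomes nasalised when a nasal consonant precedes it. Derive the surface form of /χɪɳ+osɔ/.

The vowel /o/ is adjacent to the preceding nasal /ɳ/, so it acquires [+nasal] and surfaces as [õ].

[χɪɳõsɔ]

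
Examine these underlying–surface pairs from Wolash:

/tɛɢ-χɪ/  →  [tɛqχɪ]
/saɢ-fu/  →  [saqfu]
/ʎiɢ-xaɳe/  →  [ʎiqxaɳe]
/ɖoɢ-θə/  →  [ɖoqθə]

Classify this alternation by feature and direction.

regressive voicing assimilation

The segment that alternates is /ɢ/, which surfaces as [q] when adjacent to /χ/.
The change voiced → voiceless matches the voicing of the following /χ/, identifying this as voicing assimilation.
Place and manner are unchanged, so the assimilation is partial, not total.
Checking the remaining alternations: /ɢ/ → [q] before /f/ (voiced → voiceless, matching voiceless); /ɢ/ → [q] before /x/ (voiced → voiceless, matching voiceless); /ɢ/ → [q] before /θ/ (voiced → voiceless, matching voiceless) — only voicing changes, and always toward the following segment.
The trigger is the following segment, so the direction is regressive (anticipatory).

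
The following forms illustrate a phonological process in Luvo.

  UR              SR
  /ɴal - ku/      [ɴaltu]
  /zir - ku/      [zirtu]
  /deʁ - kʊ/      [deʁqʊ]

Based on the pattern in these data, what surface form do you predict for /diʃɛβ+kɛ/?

[diʃɛβpɛ]

The data show progressive place assimilation: /k/ → [t] after /l/; /k/ → [t] after /r/; /k/ → [q] after /ʁ/. In each pair only place changes, matching the preceding consonant, while manner and voice stay constant.
The rule targets /k/ (voiceless velar stop), which sits after the trigger /β/ (bilabial).
Changing only its place to bilabial gives [p] — the voiceless bilabial stop.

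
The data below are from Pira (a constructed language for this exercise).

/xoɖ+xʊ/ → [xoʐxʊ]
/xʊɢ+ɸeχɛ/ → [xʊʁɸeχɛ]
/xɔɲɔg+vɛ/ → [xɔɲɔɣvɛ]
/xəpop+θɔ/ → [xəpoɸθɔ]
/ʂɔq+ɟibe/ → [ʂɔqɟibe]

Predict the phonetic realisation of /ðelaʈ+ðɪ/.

[ðelaʂðɪ]

The data show regressive manner assimilation: /ɖ/ → [ʐ] before /x/; /ɢ/ → [ʁ] before /ɸ/; /g/ → [ɣ] before /v/; /p/ → [ɸ] before /θ/. In each pair only manner changes, matching the following consonant, while place and voice stay constant.
No alternation appears in [ʂɔqɟibe]: there the adjacent consonants already agree in manner (/q/ and /ɟ/ are both stops), so this form is consistent with the same rule.
The rule targets /ʈ/ (voiceless retroflex stop), which sits before the trigger /ð/ (fricative).
Changing only its manner to fricative gives [ʂ] — the voiceless retroflex fricative.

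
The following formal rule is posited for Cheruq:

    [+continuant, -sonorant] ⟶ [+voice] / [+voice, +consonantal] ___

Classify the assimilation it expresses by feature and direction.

The target ([+continuant, -sonorant], fricatives) acquires [+voice] next to a voiced consonant ([+voice, +consonantal]) — it takes on the voicing of its neighbour, so the feature that spreads is voicing.
Since the environment is written before the underscore, the trigger precedes the target; the direction is progressive.

progressive voicing assimilation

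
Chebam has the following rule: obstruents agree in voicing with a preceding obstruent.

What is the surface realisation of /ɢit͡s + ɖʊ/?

The rule targets /ɖ/ (voiced retroflex stop), which sits after the trigger /t͡s/ (voiceless).
The voiceless retroflex stop is [ʈ], so /ɖ/ → [ʈ].

[ɢit͡sʈʊ]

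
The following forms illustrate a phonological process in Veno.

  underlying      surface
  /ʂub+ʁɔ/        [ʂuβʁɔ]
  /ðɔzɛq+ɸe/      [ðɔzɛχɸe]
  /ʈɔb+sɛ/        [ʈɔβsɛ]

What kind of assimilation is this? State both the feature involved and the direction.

The segment that alternates is /b/, which surfaces as [β] when adjacent to /ʁ/.
/b/ is a stop while /ʁ/ is a fricative; the output [β] is a fricative, matching the trigger — so the feature that spreads is manner.
Place and voice are unchanged, so the assimilation is partial, not total.
Checking the remaining alternations: /q/ → [χ] before /ɸ/ (stop → fricative, matching a fricative); /b/ → [β] before /s/ (stop → fricative, matching a fricative) — only manner changes, and always toward the following segment.
Since the segment that changes precedes the conditioning segment, the assimilation is regressive.

regressive manner assimilation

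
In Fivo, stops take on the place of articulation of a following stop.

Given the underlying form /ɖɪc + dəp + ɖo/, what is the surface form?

The rule targets /c/ (voiceless palatal stop), which sits before the trigger /d/ (alveolar).
Changing only its place to alveolar gives [t] — the voiceless alveolar stop.
At the second juncture, /p/ likewise becomes [ʈ] adjacent to /ɖ/.

[ɖɪtdəʈɖo]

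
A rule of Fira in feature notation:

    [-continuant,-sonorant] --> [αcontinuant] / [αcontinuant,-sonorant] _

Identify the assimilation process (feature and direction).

The rule copies [continuant] (continuancy) from the environment onto the target stops; since [±continuant] encodes the stop/fricative manner contrast, the assimilating dimension is manner.
The conditioning segment sits to the left of the focus bar, meaning the trigger precedes the segment that changes — progressive assimilation.

progressive manner assimilation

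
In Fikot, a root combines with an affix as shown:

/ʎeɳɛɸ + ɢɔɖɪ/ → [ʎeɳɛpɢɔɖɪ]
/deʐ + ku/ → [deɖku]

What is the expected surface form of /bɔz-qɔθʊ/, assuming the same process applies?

[bɔdqɔθʊ]

The data show regressive manner assimilation: /ɸ/ → [p] before /ɢ/; /ʐ/ → [ɖ] before /k/. In each pair only manner changes, matching the following consonant, while place and voice stay constant.
The rule targets /z/ (voiced alveolar fricative), which sits before the trigger /q/ (stop).
A voiced alveolar stop is [d], so the surface segment is [d].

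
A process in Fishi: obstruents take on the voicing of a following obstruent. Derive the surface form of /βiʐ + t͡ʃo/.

/ʐ/ is a voiced retroflex fricative. The following trigger /t͡ʃ/ is voiceless, so /ʐ/ must become voiceless as well.
Changing only its voicing to voiceless gives [ʂ] — the voiceless retroflex fricative.

[βiʂt͡ʃo]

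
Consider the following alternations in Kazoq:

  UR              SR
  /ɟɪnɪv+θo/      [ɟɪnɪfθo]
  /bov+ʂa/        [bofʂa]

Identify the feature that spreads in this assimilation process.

Comparing underlying and surface forms, /v/ → [f] is the alternation; the neighbouring /θ/ is constant.
The change voiced → voiceless matches the voicing of the following /θ/, identifying this as voicing assimilation.
The same holds elsewhere in the data: /v/ → [f] before /ʂ/ (voiced → voiceless, matching voiceless) — only voicing changes, and always toward the following segment.

voicing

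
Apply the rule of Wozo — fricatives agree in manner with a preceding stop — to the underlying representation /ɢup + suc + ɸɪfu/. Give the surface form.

The rule targets /s/ (voiceless alveolar fricative), which sits after the trigger /p/ (stop).
A voiceless alveolar stop is [t], so the surface segment is [t].
At the second juncture, /ɸ/ likewise becomes [p] adjacent to /c/.

[ɢuptucpɪfu]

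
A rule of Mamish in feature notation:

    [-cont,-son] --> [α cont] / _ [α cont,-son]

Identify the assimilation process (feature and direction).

The rule copies [cont] (continuancy) from the environment onto the target stops; since [±cont] encodes the stop/fricative manner contrast, the assimilating dimension is manner.
The conditioning segment sits to the right of the focus bar, meaning the trigger follows the segment that changes — regressive assimilation.

regressive manner assimilation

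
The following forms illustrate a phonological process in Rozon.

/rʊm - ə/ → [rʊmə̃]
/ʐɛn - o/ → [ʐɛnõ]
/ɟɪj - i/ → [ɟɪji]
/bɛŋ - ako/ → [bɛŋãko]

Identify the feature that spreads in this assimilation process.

nasality

The vowel /ə/ surfaces as nasalised [ə̃] next to the preceding nasal /m/ — it has acquired the [+nasal] feature of its neighbour.
Likewise in the remaining data: /o/ → [õ] after /n/; /a/ → [ã] after /ŋ/ — each time a vowel is nasalised next to a preceding nasal.
No change occurs in [ɟɪji] because the vowel at the boundary is adjacent to an oral consonant, not a nasal (/i/ next to /j/).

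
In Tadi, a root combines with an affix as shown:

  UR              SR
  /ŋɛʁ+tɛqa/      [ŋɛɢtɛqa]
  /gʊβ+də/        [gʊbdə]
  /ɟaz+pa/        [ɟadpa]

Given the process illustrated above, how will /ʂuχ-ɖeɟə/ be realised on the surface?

[ʂuqɖeɟə]

The data show regressive manner assimilation: /ʁ/ → [ɢ] before /t/; /β/ → [b] before /d/; /z/ → [d] before /p/. In each pair only manner changes, matching the following consonant, while place and voice stay constant.
/χ/ is a voiceless uvular fricative. The following trigger /ɖ/ is a stop, so /χ/ must become a stop as well.
A voiceless uvular stop is [q], so the surface segment is [q].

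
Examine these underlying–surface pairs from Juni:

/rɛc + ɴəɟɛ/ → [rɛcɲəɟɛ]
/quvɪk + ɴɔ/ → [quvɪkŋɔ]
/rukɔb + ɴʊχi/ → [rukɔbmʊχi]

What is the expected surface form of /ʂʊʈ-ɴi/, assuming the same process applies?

[ʂʊʈɳi]

The data show progressive place assimilation: /ɴ/ → [ɲ] after /c/; /ɴ/ → [ŋ] after /k/; /ɴ/ → [m] after /b/. In each pair only place changes, matching the preceding consonant, while manner and voice stay constant.
The rule targets /ɴ/ (voiced uvular nasal), which sits after the trigger /ʈ/ (retroflex).
The voiced retroflex nasal is [ɳ], so /ɴ/ → [ɳ].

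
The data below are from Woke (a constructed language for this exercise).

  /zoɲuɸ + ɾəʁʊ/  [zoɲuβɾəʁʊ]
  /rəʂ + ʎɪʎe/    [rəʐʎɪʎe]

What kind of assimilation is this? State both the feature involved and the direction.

Comparing underlying and surface forms, /ɸ/ → [β] is the alternation; the neighbouring /ɾ/ is constant.
/ɸ/ is voiceless while /ɾ/ is voiced; the output [β] is voiced, matching the trigger — so the feature that spreads is voicing.
Place and manner are unchanged, so the assimilation is partial, not total.
Checking the remaining alternation: /ʂ/ → [ʐ] before /ʎ/ (voiceless → voiced, matching voiced) — only voicing changes, and always toward the following segment.
Since the segment that changes precedes the conditioning segment, the assimilation is regressive.

regressive voicing assimilation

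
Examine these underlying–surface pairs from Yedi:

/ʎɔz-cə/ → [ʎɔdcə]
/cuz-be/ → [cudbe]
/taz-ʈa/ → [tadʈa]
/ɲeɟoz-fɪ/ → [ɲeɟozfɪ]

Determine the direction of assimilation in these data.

regressive

Underlying /z/ is realised as [d] next to /c/; /c/ itself does not change.
The change fricative → stop matches the manner of the following /c/, identifying this as manner assimilation.
The same holds elsewhere in the data: /z/ → [d] before /b/ (fricative → stop, matching a stop); /z/ → [d] before /ʈ/ (fricative → stop, matching a stop) — only manner changes, and always toward the following segment.
No alternation appears in [ɲeɟozfɪ]: there the adjacent consonants already agree in manner (/z/ and /f/ are both fricatives), so this form is consistent with the same rule.
The trigger is the following segment, so the direction is regressive (anticipatory).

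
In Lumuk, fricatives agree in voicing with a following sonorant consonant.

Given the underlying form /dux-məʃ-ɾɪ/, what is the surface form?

The rule targets /x/ (voiceless velar fricative), which sits before the trigger /m/ (voiced).
Changing only its voicing to voiced gives [ɣ] — the voiced velar fricative.
The same rule applies at the second boundary: /ʃ/ → [ʒ] next to /ɾ/.

[duɣməʒɾɪ]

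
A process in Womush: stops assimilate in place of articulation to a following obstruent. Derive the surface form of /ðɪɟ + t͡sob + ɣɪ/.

[ðɪdt͡sogɣɪ]

/ɟ/ is a voiced palatal stop. The following trigger /t͡s/ is alveolar, so /ɟ/ must become alveolar as well.
The voiced alveolar stop is [d], so /ɟ/ → [d].
The same rule applies at the second boundary: /b/ → [g] next to /ɣ/.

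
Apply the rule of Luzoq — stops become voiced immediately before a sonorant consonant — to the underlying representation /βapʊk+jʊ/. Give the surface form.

[βapʊgjʊ]

The rule targets /k/ (voiceless velar stop), which sits before the trigger /j/ (voiced).
The voiced velar stop is [g], so /k/ → [g].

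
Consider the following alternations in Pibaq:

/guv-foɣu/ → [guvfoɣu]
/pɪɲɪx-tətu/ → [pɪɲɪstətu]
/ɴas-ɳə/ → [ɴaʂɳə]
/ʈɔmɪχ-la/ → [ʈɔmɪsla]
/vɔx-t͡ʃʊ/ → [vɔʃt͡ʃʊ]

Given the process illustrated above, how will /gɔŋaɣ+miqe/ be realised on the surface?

[gɔŋaβmiqe]

The data show regressive place assimilation: /x/ → [s] before /t/; /s/ → [ʂ] before /ɳ/; /χ/ → [s] before /l/; /x/ → [ʃ] before /t͡ʃ/. In each pair only place changes, matching the following consonant, while manner and voice stay constant.
No alternation appears in [guvfoɣu]: there the adjacent consonants already agree in place (/v/ and /f/ are both labiodental), so this form is consistent with the same rule.
The rule targets /ɣ/ (voiced velar fricative), which sits before the trigger /m/ (bilabial).
A voiced bilabial fricative is [β], so the surface segment is [β].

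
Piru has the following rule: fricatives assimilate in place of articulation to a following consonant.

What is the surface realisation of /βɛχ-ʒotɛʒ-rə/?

/χ/ is a voiceless uvular fricative. The following trigger /ʒ/ is postalveolar, so /χ/ must become postalveolar as well.
Changing only its place to postalveolar gives [ʃ] — the voiceless postalveolar fricative.
The same rule applies at the second boundary: /ʒ/ → [z] next to /r/.

[βɛʃʒotɛzrə]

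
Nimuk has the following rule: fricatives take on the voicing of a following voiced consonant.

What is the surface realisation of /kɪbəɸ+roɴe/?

[kɪbəβroɴe]

/ɸ/ is a voiceless bilabial fricative. The following trigger /r/ is voiced, so /ɸ/ must become voiced as well.
A voiced bilabial fricative is [β], so the surface segment is [β].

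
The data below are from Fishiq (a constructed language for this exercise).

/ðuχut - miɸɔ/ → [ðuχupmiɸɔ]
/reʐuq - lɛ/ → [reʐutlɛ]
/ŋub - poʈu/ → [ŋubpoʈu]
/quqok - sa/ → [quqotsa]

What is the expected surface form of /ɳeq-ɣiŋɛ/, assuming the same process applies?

[ɳekɣiŋɛ]

The data show regressive place assimilation: /t/ → [p] before /m/; /q/ → [t] before /l/; /k/ → [t] before /s/. In each pair only place changes, matching the following consonant, while manner and voice stay constant.
Nothing changes in [ŋubpoʈu]: there the adjacent consonants already agree in place (/b/ and /p/ are both bilabial), so this form is consistent with the same rule.
/q/ is a voiceless uvular stop. The following trigger /ɣ/ is velar, so /q/ must become velar as well.
Changing only its place to velar gives [k] — the voiceless velar stop.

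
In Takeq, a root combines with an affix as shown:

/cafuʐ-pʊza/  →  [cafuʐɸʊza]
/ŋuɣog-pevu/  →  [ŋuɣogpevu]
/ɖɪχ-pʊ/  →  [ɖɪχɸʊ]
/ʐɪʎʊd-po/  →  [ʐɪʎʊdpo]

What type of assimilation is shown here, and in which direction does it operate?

progressive manner assimilation

Underlying /p/ is realised as [ɸ] next to /ʐ/; /ʐ/ itself does not change.
/p/ is a stop while /ʐ/ is a fricative; the output [ɸ] is a fricative, matching the trigger — so the feature that spreads is manner.
Place and voice are unchanged, so the assimilation is partial, not total.
The same holds elsewhere in the data: /p/ → [ɸ] after /χ/ (stop → fricative, matching a fricative) — only manner changes, and always toward the preceding segment.
Nothing changes in [ŋuɣogpevu], [ʐɪʎʊdpo]: there the adjacent consonants already agree in manner (/p/ and /g/ are both stops; /p/ and /d/ are both stops), so these forms are consistent with the same rule.
Since the segment that changes follows the conditioning segment, the assimilation is progressive.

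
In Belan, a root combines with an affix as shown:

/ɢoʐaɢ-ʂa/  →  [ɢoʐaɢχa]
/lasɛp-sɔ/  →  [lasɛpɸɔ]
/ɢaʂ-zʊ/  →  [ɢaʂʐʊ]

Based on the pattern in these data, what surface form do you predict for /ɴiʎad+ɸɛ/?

The data show progressive place assimilation: /ʂ/ → [χ] after /ɢ/; /s/ → [ɸ] after /p/; /z/ → [ʐ] after /ʂ/. In each pair only place changes, matching the preceding consonant, while manner and voice stay constant.
/ɸ/ is a voiceless bilabial fricative. The preceding trigger /d/ is alveolar, so /ɸ/ must become alveolar as well.
Changing only its place to alveolar gives [s] — the voiceless alveolar fricative.

[ɴiʎadsɛ]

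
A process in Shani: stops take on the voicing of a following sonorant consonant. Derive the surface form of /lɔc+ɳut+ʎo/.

[lɔɟɳudʎo]

The rule targets /c/ (voiceless palatal stop), which sits before the trigger /ɳ/ (voiced).
The voiced palatal stop is [ɟ], so /c/ → [ɟ].
At the second juncture, /t/ likewise becomes [d] adjacent to /ʎ/.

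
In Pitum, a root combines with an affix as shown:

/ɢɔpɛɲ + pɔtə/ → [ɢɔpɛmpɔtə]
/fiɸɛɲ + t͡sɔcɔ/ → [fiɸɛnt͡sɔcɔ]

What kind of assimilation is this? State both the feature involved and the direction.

The segment that alternates is /ɲ/, which surfaces as [m] when adjacent to /p/.
The change palatal → bilabial matches the place of the following /p/, identifying this as place assimilation.
Manner and voice are unchanged, so the assimilation is partial, not total.
The same holds elsewhere in the data: /ɲ/ → [n] before /t͡s/ (palatal → alveolar, matching alveolar) — only place changes, and always toward the following segment.
The trigger is the following segment, so the direction is regressive (anticipatory).

regressive place assimilation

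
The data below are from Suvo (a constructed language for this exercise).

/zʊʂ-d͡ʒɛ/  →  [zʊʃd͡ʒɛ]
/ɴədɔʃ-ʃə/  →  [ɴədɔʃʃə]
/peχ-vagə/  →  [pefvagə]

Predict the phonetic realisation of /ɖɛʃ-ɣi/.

[ɖɛxɣi]

The data show regressive place assimilation: /ʂ/ → [ʃ] before /d͡ʒ/; /χ/ → [f] before /v/. In each pair only place changes, matching the following consonant, while manner and voice stay constant.
Nothing changes in [ɴədɔʃʃə]: there the adjacent consonants already agree in place (/ʃ/ and /ʃ/ are both postalveolar), so this form is consistent with the same rule.
The rule targets /ʃ/ (voiceless postalveolar fricative), which sits before the trigger /ɣ/ (velar).
The voiceless velar fricative is [x], so /ʃ/ → [x].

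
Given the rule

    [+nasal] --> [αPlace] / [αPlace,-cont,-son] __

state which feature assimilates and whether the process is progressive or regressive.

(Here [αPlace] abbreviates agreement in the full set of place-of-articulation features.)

The shared variable α links the value of the place features (abbreviated [Place]) on the target to the same value on the neighbouring segment, so place is the feature that assimilates.
Since the environment is written before the underscore, the trigger precedes the target; the direction is progressive.

progressive place assimilation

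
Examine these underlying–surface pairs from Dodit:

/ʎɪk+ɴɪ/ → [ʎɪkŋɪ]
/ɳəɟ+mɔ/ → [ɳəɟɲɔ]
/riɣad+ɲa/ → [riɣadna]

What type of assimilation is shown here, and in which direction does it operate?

progressive place assimilation

Underlying /ɴ/ is realised as [ŋ] next to /k/; /k/ itself does not change.
/ɴ/ is uvular while /k/ is velar; the output [ŋ] is velar, matching the trigger — so the feature that spreads is place.
Manner and voice are unchanged, so the assimilation is partial, not total.
The same holds elsewhere in the data: /m/ → [ɲ] after /ɟ/ (bilabial → palatal, matching palatal); /ɲ/ → [n] after /d/ (palatal → alveolar, matching alveolar) — only place changes, and always toward the preceding segment.
The trigger is the preceding segment, so the direction is progressive (perseverative).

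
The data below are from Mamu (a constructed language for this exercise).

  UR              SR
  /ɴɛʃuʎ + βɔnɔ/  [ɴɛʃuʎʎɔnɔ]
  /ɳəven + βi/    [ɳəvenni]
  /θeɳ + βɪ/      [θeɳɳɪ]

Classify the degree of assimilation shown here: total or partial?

The segment that alternates is /β/, which surfaces as [ʎ] when adjacent to /ʎ/.
The output [ʎ] is identical to the trigger /ʎ/ — every feature (place, manner, voicing) has been copied — so this is total assimilation.
The other forms behave the same way: /β/ → [n] after /n/; /β/ → [ɳ] after /ɳ/ — in each case the output is a copy of the preceding consonant.

total assimilation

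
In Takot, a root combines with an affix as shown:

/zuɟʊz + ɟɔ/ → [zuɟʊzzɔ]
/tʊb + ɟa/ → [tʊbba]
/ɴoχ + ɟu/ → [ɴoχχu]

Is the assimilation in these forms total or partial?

total assimilation

Underlying /ɟ/ is realised as [z] next to /z/; /z/ itself does not change.
The output [z] is identical to the trigger /z/ — every feature (place, manner, voicing) has been copied — so this is total assimilation.
The other forms behave the same way: /ɟ/ → [b] after /b/; /ɟ/ → [χ] after /χ/ — in each case the output is a copy of the preceding consonant.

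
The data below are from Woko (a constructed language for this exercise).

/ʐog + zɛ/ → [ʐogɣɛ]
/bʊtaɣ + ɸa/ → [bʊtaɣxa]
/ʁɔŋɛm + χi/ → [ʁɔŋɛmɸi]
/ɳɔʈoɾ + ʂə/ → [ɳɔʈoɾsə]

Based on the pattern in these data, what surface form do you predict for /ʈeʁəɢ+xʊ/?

The data show progressive place assimilation: /z/ → [ɣ] after /g/; /ɸ/ → [x] after /ɣ/; /χ/ → [ɸ] after /m/; /ʂ/ → [s] after /ɾ/. In each pair only place changes, matching the preceding consonant, while manner and voice stay constant.
The rule targets /x/ (voiceless velar fricative), which sits after the trigger /ɢ/ (uvular).
Changing only its place to uvular gives [χ] — the voiceless uvular fricative.

[ʈeʁəɢχʊ]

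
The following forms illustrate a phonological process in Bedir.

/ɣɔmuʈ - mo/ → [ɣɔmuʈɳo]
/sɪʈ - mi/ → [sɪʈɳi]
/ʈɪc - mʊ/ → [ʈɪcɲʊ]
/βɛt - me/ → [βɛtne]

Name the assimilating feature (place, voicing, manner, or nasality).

Comparing underlying and surface forms, /m/ → [ɳ] is the alternation; the neighbouring /ʈ/ is constant.
/m/ is bilabial while /ʈ/ is retroflex; the output [ɳ] is retroflex, matching the trigger — so the feature that spreads is place.
The other alternating forms pattern the same way: /m/ → [ɲ] after /c/ (bilabial → palatal, matching palatal); /m/ → [n] after /t/ (bilabial → alveolar, matching alveolar) — only place changes, and always toward the preceding segment.

place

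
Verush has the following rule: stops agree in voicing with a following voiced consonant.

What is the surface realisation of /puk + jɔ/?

The rule targets /k/ (voiceless velar stop), which sits before the trigger /j/ (voiced).
Changing only its voicing to voiced gives [g] — the voiced velar stop.

[pugjɔ]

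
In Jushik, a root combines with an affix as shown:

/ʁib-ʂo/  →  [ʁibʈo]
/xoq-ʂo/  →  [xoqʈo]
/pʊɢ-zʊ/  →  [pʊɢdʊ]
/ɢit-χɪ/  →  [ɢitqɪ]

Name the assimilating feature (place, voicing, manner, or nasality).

The segment that alternates is /ʂ/, which surfaces as [ʈ] when adjacent to /b/.
/ʂ/ is a fricative while /b/ is a stop; the output [ʈ] is a stop, matching the trigger — so the feature that spreads is manner.
The same holds elsewhere in the data: /ʂ/ → [ʈ] after /q/ (fricative → stop, matching a stop); /z/ → [d] after /ɢ/ (fricative → stop, matching a stop); /χ/ → [q] after /t/ (fricative → stop, matching a stop) — only manner changes, and always toward the preceding segment.

manner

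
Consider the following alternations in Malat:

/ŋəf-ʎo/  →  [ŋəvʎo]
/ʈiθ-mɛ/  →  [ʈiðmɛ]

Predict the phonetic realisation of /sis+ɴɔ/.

The data show regressive voicing assimilation: /f/ → [v] before /ʎ/; /θ/ → [ð] before /m/. In each pair only voicing changes, matching the following consonant, while place and manner stay constant.
/s/ is a voiceless alveolar fricative. The following trigger /ɴ/ is voiced, so /s/ must become voiced as well.
The voiced alveolar fricative is [z], so /s/ → [z].

[sizɴɔ]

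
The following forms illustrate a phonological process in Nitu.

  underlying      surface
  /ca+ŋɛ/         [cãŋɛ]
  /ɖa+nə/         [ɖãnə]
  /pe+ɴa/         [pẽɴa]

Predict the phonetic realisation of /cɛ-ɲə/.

[cɛ̃ɲə]

The data show regressive nasality assimilation (vowel nasalisation): /a/ → [ã] before /ŋ/; /a/ → [ã] before /n/; /e/ → [ẽ] before /ɴ/ — a vowel is nasalised by an immediately following nasal consonant.
The vowel /ɛ/ is adjacent to the following nasal /ɲ/, so it acquires [+nasal] and surfaces as [ɛ̃].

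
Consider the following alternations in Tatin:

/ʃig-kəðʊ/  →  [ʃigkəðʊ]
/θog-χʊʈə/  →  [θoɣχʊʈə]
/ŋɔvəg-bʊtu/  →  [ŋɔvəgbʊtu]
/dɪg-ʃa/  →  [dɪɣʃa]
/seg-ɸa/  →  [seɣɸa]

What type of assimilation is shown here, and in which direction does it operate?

Underlying /g/ is realised as [ɣ] next to /χ/; /χ/ itself does not change.
The change stop → fricative matches the manner of the following /χ/, identifying this as manner assimilation.
Place and voice are unchanged, so the assimilation is partial, not total.
The same holds elsewhere in the data: /g/ → [ɣ] before /ʃ/ (stop → fricative, matching a fricative); /g/ → [ɣ] before /ɸ/ (stop → fricative, matching a fricative) — only manner changes, and always toward the following segment.
Nothing changes in [ʃigkəðʊ], [ŋɔvəgbʊtu]: there the adjacent consonants already agree in manner (/g/ and /k/ are both stops; /g/ and /b/ are both stops), so these forms are consistent with the same rule.
Since the segment that changes precedes the conditioning segment, the assimilation is regressive.

regressive manner assimilation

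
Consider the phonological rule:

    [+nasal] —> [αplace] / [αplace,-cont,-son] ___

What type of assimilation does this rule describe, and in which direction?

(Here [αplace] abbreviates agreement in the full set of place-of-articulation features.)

progressive place assimilation

The rule copies the place features (abbreviated [place]) from the environment onto the target, so the assimilating feature is place.
Since the environment is written before the underscore, the trigger precedes the target; the direction is progressive.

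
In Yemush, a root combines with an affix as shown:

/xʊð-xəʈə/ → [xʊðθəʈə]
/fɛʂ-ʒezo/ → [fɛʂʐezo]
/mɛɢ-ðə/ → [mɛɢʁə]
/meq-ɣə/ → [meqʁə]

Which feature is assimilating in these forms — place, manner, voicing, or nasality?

place

Underlying /x/ is realised as [θ] next to /ð/; /ð/ itself does not change.
/x/ is velar while /ð/ is dental; the output [θ] is dental, matching the trigger — so the feature that spreads is place.
The other alternating forms pattern the same way: /ʒ/ → [ʐ] after /ʂ/ (postalveolar → retroflex, matching retroflex); /ð/ → [ʁ] after /ɢ/ (dental → uvular, matching uvular); /ɣ/ → [ʁ] after /q/ (velar → uvular, matching uvular) — only place changes, and always toward the preceding segment.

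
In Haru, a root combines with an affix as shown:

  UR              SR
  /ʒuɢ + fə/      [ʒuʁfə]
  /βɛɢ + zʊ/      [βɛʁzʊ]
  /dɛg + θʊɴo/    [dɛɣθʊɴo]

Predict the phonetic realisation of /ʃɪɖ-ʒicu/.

The data show regressive manner assimilation: /ɢ/ → [ʁ] before /f/; /ɢ/ → [ʁ] before /z/; /g/ → [ɣ] before /θ/. In each pair only manner changes, matching the following consonant, while place and voice stay constant.
/ɖ/ is a voiced retroflex stop. The following trigger /ʒ/ is a fricative, so /ɖ/ must become a fricative as well.
Changing only its manner to fricative gives [ʐ] — the voiced retroflex fricative.

[ʃɪʐʒicu]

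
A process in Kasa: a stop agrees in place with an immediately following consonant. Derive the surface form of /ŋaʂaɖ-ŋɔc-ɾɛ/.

[ŋaʂagŋɔtɾɛ]

The rule targets /ɖ/ (voiced retroflex stop), which sits before the trigger /ŋ/ (velar).
The voiced velar stop is [g], so /ɖ/ → [g].
The same rule applies at the second boundary: /c/ → [t] next to /ɾ/.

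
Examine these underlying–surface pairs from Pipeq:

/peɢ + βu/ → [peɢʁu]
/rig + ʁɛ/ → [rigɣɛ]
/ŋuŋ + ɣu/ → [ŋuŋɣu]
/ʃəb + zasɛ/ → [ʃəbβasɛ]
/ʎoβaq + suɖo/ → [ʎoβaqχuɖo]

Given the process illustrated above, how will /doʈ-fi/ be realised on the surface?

The data show progressive place assimilation: /β/ → [ʁ] after /ɢ/; /ʁ/ → [ɣ] after /g/; /z/ → [β] after /b/; /s/ → [χ] after /q/. In each pair only place changes, matching the preceding consonant, while manner and voice stay constant.
Nothing changes in [ŋuŋɣu]: there the adjacent consonants already agree in place (/ɣ/ and /ŋ/ are both velar), so this form is consistent with the same rule.
The rule targets /f/ (voiceless labiodental fricative), which sits after the trigger /ʈ/ (retroflex).
The voiceless retroflex fricative is [ʂ], so /f/ → [ʂ].

[doʈʂi]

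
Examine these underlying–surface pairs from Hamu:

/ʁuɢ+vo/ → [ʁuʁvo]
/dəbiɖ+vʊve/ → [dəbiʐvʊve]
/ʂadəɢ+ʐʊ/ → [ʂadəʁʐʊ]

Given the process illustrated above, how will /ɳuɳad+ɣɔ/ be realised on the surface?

[ɳuɳazɣɔ]

The data show regressive manner assimilation: /ɢ/ → [ʁ] before /v/; /ɖ/ → [ʐ] before /v/; /ɢ/ → [ʁ] before /ʐ/. In each pair only manner changes, matching the following consonant, while place and voice stay constant.
/d/ is a voiced alveolar stop. The following trigger /ɣ/ is a fricative, so /d/ must become a fricative as well.
The voiced alveolar fricative is [z], so /d/ → [z].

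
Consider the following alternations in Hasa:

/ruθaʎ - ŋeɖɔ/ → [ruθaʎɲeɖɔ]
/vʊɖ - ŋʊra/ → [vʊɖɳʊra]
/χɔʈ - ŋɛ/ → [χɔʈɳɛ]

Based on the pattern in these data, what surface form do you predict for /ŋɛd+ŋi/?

[ŋɛdni]

The data show progressive place assimilation: /ŋ/ → [ɲ] after /ʎ/; /ŋ/ → [ɳ] after /ɖ/; /ŋ/ → [ɳ] after /ʈ/. In each pair only place changes, matching the preceding consonant, while manner and voice stay constant.
The rule targets /ŋ/ (voiced velar nasal), which sits after the trigger /d/ (alveolar).
Changing only its place to alveolar gives [n] — the voiced alveolar nasal.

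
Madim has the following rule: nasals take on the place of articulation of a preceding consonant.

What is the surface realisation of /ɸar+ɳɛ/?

/ɳ/ is a voiced retroflex nasal. The preceding trigger /r/ is alveolar, so /ɳ/ must become alveolar as well.
Changing only its place to alveolar gives [n] — the voiced alveolar nasal.

[ɸarnɛ]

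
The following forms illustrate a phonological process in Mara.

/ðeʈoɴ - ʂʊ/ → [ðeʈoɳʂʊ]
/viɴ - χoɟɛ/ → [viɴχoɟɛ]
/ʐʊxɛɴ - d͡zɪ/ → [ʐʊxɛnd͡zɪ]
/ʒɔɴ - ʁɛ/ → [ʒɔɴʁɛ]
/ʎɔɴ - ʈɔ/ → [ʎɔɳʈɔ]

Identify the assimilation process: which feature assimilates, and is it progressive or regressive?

regressive place assimilation

Comparing underlying and surface forms, /ɴ/ → [ɳ] is the alternation; the neighbouring /ʂ/ is constant.
The change uvular → retroflex matches the place of the following /ʂ/, identifying this as place assimilation.
Manner and voice are unchanged, so the assimilation is partial, not total.
Checking the remaining alternations: /ɴ/ → [n] before /d͡z/ (uvular → alveolar, matching alveolar); /ɴ/ → [ɳ] before /ʈ/ (uvular → retroflex, matching retroflex) — only place changes, and always toward the following segment.
Nothing changes in [viɴχoɟɛ], [ʒɔɴʁɛ]: there the adjacent consonants already agree in place (/ɴ/ and /χ/ are both uvular; /ɴ/ and /ʁ/ are both uvular), so these forms are consistent with the same rule.
Since the segment that changes precedes the conditioning segment, the assimilation is regressive.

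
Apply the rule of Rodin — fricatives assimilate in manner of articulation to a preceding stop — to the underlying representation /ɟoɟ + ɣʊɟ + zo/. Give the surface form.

/ɣ/ is a voiced velar fricative. The preceding trigger /ɟ/ is a stop, so /ɣ/ must become a stop as well.
A voiced velar stop is [g], so the surface segment is [g].
The same rule applies at the second boundary: /z/ → [d] next to /ɟ/.

[ɟoɟgʊɟdo]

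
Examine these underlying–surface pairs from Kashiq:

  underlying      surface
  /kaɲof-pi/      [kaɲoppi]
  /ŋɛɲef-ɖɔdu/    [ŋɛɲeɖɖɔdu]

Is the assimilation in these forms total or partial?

The segment that alternates is /f/, which surfaces as [p] when adjacent to /p/.
The output [p] is identical to the trigger /p/ — every feature (place, manner, voicing) has been copied — so this is total assimilation.
The remaining alternation confirms this: /f/ → [ɖ] before /ɖ/ — in each case the output is a copy of the following consonant.

total assimilation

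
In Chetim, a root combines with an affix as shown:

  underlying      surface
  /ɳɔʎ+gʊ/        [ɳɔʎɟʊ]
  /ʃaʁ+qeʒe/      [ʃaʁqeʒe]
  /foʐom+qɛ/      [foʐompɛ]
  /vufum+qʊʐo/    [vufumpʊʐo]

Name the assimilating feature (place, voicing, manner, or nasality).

place

Underlying /g/ is realised as [ɟ] next to /ʎ/; /ʎ/ itself does not change.
/g/ is velar while /ʎ/ is palatal; the output [ɟ] is palatal, matching the trigger — so the feature that spreads is place.
The other alternating form patterns the same way: /q/ → [p] after /m/ (uvular → bilabial, matching bilabial) — only place changes, and always toward the preceding segment.
No alternation appears in [ʃaʁqeʒe]: there the adjacent consonants already agree in place (/q/ and /ʁ/ are both uvular), so this form is consistent with the same rule.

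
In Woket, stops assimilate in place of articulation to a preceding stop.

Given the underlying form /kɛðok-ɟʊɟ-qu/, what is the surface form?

The rule targets /ɟ/ (voiced palatal stop), which sits after the trigger /k/ (velar).
The voiced velar stop is [g], so /ɟ/ → [g].
The same rule applies at the second boundary: /q/ → [c] next to /ɟ/.

[kɛðokgʊɟcu]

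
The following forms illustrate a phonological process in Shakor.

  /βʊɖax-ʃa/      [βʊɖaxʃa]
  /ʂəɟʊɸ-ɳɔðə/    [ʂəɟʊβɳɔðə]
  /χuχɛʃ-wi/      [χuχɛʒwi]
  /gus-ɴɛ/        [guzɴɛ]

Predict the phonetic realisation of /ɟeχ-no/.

[ɟeʁno]

The data show regressive voicing assimilation: /ɸ/ → [β] before /ɳ/; /ʃ/ → [ʒ] before /w/; /s/ → [z] before /ɴ/. In each pair only voicing changes, matching the following consonant, while place and manner stay constant.
No alternation appears in [βʊɖaxʃa]: there the adjacent consonants already agree in voicing (/x/ and /ʃ/ are both voiceless), so this form is consistent with the same rule.
/χ/ is a voiceless uvular fricative. The following trigger /n/ is voiced, so /χ/ must become voiced as well.
A voiced uvular fricative is [ʁ], so the surface segment is [ʁ].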